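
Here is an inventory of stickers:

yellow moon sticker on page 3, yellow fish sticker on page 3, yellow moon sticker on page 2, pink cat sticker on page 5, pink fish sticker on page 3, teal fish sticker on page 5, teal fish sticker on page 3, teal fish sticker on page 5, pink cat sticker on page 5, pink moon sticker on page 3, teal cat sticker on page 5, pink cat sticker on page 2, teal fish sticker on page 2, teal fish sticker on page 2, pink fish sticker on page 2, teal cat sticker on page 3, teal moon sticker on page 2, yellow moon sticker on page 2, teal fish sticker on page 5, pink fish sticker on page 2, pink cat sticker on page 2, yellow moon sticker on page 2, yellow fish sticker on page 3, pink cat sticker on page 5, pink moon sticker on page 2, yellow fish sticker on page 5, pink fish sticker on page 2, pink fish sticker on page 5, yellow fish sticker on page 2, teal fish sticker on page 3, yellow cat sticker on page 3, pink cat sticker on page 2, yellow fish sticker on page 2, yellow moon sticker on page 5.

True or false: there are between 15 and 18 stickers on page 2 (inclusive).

True

There are 15 stickers on page 2.
The claim requires 15 ≤ 15 ≤ 18, which holds.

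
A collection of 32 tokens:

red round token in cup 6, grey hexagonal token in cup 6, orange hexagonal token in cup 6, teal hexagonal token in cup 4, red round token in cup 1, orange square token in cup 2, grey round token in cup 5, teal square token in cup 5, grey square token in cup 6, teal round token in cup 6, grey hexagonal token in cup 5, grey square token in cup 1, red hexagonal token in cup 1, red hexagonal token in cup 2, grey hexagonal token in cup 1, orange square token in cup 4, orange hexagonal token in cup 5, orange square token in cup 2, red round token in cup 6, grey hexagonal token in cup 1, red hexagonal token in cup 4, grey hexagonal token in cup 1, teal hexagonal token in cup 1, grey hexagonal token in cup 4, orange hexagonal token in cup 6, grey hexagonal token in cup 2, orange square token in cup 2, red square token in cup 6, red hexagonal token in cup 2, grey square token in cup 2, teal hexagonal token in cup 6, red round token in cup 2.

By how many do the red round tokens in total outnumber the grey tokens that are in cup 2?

red round tokens: 4.
grey tokens in cup 2: 2.
4 − 2 = 2.

2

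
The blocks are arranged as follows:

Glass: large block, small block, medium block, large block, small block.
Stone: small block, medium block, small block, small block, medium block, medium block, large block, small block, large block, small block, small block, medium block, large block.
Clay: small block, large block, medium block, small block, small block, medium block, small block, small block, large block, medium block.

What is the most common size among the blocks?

small

Counts by size: small 13, medium 8, large 7.
The maximum is 13, held uniquely by small.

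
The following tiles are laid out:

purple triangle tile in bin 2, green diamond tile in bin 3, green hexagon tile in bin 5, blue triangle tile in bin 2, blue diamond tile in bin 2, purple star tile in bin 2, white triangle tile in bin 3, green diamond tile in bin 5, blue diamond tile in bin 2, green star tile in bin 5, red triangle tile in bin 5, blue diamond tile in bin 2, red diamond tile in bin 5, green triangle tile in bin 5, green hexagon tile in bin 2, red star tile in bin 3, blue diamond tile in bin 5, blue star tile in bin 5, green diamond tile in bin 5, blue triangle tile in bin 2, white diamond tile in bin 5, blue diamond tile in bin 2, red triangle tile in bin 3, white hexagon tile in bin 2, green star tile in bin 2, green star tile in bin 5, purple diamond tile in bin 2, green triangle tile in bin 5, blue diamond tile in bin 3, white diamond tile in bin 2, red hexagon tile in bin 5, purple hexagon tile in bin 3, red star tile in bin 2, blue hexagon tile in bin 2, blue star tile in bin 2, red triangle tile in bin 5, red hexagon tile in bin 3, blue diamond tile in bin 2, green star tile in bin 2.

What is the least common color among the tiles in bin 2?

red

Counts by color (restricted to tiles in bin 2): blue 9, green 3, purple 3, white 2, red 1.
The minimum is 1, held uniquely by red.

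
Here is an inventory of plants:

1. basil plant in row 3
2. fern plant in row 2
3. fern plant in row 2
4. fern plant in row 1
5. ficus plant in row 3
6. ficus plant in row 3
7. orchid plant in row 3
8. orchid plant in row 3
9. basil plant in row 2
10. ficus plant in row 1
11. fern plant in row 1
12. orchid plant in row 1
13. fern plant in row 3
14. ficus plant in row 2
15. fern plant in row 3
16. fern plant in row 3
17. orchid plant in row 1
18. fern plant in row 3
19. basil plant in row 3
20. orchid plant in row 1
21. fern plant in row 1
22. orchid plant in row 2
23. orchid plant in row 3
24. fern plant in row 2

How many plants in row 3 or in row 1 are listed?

18

in row 1: 7; in row 3: 11; together 7 + 11 = 18.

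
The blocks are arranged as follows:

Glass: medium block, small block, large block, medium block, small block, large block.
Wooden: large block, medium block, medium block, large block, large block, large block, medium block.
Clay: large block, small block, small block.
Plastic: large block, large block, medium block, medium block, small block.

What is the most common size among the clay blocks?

Counts by size (restricted to clay blocks): small 2, large 1.
The maximum is 2, held uniquely by small.

small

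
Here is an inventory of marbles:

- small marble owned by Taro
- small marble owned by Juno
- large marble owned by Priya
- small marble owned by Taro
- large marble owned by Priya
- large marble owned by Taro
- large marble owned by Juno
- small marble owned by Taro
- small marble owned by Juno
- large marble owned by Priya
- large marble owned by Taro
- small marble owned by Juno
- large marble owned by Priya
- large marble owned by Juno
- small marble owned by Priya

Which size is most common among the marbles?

large

Counts by size: large 8, small 7.
The maximum is 8, held uniquely by large.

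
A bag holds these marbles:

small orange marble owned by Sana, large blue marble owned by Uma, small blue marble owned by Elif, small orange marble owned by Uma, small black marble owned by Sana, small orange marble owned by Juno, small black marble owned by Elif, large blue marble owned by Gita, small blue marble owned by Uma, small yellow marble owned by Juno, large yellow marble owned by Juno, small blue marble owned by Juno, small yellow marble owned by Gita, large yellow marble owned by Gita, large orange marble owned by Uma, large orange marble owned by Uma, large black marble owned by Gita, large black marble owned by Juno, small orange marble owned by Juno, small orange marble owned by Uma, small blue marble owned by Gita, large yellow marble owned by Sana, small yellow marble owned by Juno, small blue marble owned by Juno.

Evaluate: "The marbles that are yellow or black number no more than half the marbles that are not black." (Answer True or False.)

True

There are 10 marbles that are yellow or black.
There are 20 marbles that are not black.
The claim requires 2 × 10 = 20 ≤ 20, which holds.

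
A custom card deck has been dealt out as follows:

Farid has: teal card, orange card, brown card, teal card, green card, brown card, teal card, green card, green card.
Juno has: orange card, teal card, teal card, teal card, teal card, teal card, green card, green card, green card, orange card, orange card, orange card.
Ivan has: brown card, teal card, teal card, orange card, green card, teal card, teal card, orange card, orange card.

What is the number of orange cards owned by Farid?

1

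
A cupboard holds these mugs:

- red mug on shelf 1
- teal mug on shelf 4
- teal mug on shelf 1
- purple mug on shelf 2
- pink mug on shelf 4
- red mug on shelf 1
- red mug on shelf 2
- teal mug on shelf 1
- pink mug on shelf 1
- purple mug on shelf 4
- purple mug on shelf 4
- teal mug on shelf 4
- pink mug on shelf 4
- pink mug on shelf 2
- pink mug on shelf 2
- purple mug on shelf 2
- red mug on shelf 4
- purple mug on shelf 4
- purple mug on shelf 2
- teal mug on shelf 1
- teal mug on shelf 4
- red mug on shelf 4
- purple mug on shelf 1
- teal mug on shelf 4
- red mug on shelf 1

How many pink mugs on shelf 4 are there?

2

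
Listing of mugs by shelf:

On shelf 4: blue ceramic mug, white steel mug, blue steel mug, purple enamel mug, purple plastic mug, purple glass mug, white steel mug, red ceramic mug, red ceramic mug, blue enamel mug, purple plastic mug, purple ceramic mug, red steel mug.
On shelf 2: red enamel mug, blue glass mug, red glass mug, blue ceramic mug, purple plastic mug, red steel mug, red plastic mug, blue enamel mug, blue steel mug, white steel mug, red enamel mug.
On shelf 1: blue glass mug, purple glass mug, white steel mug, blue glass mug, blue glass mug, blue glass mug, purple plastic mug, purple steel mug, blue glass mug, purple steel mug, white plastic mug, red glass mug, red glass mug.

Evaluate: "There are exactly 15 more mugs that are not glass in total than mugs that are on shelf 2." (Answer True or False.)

There are 26 mugs that are not glass.
There are 11 mugs on shelf 2.
The claim requires 26 − 11 (= 15) to equal 15, which holds.

True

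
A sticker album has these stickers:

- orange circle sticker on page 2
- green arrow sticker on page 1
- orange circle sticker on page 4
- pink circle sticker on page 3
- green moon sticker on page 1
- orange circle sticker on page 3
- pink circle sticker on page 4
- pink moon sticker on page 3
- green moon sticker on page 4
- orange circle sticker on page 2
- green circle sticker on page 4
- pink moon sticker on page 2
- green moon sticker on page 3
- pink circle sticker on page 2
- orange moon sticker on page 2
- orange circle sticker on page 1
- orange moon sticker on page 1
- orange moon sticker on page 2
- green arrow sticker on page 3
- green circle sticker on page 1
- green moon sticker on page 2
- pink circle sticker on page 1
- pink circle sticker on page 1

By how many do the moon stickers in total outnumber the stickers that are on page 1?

moon stickers: 9.
stickers on page 1: 7.
9 − 7 = 2.

2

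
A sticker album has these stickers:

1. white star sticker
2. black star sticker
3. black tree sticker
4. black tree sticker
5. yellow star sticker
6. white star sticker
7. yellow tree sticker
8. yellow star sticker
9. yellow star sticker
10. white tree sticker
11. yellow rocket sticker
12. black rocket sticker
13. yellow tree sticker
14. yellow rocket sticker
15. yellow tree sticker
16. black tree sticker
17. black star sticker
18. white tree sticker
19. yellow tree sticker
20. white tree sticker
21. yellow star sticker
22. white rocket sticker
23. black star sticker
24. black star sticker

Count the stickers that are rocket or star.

rocket: 4; star: 10; together 4 + 10 = 14.

14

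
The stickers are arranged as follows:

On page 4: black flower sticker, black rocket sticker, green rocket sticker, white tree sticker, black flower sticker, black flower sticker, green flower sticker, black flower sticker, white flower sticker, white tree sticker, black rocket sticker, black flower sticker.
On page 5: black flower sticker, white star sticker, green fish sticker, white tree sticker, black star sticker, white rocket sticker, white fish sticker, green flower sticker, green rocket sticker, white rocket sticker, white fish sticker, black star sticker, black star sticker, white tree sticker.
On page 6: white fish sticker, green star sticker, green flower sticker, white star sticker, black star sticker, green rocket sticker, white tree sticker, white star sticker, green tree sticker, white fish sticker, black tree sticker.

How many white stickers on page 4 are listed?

3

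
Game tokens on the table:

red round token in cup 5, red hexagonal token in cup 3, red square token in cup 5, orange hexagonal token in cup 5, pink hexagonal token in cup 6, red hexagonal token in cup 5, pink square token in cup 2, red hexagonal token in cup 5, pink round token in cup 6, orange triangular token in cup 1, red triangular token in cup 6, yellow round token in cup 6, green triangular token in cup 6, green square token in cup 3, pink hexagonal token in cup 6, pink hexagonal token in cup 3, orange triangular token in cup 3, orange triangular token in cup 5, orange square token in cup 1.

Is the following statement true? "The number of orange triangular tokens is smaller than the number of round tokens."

False

There are 3 orange triangular tokens.
There are 3 round tokens.
The claim requires 3 < 3, which does not hold.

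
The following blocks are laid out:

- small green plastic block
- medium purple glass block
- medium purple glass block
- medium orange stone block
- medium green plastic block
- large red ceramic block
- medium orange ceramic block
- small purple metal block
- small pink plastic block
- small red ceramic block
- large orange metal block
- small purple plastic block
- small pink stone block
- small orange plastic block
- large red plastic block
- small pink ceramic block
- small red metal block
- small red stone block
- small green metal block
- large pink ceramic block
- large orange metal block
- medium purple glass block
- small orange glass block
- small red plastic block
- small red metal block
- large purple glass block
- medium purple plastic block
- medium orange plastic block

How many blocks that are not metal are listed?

22

Total blocks: 28; with the excluded value: 6; remaining 28 − 6 = 22.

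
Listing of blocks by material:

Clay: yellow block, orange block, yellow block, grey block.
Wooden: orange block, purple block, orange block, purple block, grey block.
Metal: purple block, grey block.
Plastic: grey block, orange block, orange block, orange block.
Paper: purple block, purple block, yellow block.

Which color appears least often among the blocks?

yellow

Counts by color: orange 6, purple 5, grey 4, yellow 3.
The minimum is 3, held uniquely by yellow.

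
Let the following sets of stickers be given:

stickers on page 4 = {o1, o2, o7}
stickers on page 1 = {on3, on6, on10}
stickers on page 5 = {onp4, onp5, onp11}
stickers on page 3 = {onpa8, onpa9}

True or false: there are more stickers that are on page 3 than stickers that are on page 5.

stickers on page 3: 2.
stickers on page 5: 3.
The claim requires 2 > 3, which does not hold.

False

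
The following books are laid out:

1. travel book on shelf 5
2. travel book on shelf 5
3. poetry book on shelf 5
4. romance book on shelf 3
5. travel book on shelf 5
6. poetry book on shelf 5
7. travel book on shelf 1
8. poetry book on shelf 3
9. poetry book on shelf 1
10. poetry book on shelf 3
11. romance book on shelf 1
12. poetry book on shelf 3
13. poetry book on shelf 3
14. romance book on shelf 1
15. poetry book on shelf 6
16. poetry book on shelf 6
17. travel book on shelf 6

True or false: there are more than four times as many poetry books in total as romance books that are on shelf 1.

True

There are 9 poetry books.
There are 2 romance books on shelf 1.
The claim requires 9 > 4 × 2 = 8, which holds.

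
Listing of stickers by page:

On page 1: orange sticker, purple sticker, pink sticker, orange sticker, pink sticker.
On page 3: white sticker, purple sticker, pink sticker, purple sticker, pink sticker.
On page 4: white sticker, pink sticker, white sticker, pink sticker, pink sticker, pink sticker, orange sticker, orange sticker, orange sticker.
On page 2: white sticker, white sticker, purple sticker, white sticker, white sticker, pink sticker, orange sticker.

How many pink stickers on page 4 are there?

4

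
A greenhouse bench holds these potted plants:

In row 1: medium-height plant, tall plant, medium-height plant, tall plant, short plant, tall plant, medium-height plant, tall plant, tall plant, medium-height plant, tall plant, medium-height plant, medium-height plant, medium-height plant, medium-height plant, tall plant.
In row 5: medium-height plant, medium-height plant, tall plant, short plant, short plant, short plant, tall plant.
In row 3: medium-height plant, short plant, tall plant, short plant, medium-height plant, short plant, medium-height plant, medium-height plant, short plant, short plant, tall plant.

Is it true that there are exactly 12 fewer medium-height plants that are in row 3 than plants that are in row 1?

True

|medium-height plants in row 3| = 4.
|plants in row 1| = 16.
The claim requires 16 − 4 (= 12) to equal 12, which holds.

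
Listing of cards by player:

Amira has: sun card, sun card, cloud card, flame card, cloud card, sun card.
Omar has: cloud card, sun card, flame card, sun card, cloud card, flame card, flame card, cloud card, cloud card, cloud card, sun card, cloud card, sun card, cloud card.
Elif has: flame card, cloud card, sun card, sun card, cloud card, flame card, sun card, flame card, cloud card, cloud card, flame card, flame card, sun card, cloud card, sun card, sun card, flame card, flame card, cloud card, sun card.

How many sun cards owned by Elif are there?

7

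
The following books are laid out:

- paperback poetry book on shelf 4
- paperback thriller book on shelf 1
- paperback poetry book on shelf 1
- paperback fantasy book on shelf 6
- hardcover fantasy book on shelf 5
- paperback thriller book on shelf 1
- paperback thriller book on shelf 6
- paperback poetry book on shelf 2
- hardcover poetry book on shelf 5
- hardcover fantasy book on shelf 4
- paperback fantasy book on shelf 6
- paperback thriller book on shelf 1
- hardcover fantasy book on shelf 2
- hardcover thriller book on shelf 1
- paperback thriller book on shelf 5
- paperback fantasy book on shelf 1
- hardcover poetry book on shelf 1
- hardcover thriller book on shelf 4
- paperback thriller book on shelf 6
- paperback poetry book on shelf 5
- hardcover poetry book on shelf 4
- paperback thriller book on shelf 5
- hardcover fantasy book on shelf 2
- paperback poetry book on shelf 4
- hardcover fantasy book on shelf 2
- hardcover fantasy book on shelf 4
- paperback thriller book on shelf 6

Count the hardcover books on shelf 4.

4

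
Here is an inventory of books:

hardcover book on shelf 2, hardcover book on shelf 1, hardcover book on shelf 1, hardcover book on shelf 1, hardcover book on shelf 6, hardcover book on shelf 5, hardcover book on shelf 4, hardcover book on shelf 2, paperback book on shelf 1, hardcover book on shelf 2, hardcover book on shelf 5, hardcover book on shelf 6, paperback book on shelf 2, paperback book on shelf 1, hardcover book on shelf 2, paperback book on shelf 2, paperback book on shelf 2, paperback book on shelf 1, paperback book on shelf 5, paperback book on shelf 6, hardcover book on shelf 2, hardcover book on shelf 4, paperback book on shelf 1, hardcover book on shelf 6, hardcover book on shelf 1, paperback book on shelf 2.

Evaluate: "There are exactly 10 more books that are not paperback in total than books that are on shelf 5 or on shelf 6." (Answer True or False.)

False

|books that are not paperback| = 16.
|books on shelf 5 or on shelf 6| = 7.
The claim requires 16 − 7 (= 9) to equal 10, which does not hold.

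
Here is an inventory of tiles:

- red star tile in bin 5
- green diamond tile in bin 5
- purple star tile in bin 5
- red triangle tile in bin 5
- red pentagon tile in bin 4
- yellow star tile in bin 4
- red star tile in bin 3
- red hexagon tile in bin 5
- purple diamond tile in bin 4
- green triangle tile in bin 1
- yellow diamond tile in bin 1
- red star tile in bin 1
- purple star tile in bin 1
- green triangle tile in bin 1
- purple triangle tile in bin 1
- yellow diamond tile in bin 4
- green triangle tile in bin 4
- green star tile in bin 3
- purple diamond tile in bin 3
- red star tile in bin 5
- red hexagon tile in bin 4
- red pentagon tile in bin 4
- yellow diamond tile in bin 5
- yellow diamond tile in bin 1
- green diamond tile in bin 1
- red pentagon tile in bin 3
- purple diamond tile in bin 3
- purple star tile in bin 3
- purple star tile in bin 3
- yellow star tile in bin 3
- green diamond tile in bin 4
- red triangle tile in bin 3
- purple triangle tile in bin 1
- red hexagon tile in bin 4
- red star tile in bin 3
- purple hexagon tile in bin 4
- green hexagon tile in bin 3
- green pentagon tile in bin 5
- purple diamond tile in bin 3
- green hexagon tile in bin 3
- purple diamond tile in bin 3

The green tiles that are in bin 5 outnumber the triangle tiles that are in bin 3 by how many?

1

green tiles in bin 5: 2.
triangle tiles in bin 3: 1.
2 − 1 = 1.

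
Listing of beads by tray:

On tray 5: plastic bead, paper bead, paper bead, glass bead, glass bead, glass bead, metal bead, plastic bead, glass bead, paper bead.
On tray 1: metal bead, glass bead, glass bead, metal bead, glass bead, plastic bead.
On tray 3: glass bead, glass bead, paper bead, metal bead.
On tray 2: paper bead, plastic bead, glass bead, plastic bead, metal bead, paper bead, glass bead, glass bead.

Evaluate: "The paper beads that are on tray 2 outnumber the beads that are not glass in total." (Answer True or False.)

|paper beads on tray 2| = 2.
|beads that are not glass| = 16.
The claim requires 2 > 16, which does not hold.

False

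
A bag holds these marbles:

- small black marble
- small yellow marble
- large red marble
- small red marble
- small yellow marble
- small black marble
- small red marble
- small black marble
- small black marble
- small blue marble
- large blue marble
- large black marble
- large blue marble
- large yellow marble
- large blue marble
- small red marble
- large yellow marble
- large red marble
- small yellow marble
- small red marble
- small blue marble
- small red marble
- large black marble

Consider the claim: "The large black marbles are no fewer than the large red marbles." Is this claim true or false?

|large black marbles| = 2.
|large red marbles| = 2.
The claim requires 2 ≥ 2, which holds.

True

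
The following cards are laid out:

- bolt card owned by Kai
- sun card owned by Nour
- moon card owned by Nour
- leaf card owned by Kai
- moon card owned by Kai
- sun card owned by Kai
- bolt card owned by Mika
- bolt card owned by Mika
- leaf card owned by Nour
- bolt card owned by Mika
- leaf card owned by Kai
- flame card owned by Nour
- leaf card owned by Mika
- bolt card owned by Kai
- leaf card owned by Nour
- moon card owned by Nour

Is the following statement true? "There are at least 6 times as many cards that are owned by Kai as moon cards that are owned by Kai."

True

|cards owned by Kai| = 6.
|moon cards owned by Kai| = 1.
The claim requires 6 ≥ 6 × 1 = 6, which holds.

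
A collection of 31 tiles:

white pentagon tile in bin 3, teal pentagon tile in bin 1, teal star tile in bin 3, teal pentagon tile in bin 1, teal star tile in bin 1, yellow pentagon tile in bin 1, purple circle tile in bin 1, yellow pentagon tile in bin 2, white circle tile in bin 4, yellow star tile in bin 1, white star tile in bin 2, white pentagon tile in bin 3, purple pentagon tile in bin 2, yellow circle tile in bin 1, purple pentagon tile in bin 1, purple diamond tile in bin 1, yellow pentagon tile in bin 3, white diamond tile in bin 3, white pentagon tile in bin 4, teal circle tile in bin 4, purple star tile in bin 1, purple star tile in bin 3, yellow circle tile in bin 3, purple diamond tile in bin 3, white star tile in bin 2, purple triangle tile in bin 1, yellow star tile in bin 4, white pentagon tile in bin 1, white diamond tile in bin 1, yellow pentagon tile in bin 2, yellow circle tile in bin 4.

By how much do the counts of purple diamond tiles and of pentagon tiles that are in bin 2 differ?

purple diamond tiles: 2. pentagon tiles in bin 2: 3.
|2 − 3| = 3 − 2 = 1.

1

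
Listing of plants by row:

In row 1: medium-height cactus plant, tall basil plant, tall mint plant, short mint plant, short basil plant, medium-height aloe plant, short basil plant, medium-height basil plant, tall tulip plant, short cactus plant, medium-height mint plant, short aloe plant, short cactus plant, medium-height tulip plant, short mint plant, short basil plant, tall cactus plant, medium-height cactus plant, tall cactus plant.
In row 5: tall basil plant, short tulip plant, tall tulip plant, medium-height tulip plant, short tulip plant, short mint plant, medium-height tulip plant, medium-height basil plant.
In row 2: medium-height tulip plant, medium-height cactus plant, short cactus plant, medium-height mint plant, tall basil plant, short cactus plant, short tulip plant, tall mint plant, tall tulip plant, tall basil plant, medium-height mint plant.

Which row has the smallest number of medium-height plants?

Counts by row (restricted to medium-height plants): row 1→6, row 2→4, row 5→3.
The minimum is 3, held uniquely by row 5.

row 5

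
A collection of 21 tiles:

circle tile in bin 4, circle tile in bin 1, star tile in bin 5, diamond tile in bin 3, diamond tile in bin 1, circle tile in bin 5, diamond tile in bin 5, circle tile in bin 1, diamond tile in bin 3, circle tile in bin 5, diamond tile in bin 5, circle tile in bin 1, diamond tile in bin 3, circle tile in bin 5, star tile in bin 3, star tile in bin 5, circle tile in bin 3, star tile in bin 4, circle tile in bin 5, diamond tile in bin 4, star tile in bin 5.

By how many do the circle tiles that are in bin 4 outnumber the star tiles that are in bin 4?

0

circle tiles in bin 4: 1.
star tiles in bin 4: 1.
1 − 1 = 0.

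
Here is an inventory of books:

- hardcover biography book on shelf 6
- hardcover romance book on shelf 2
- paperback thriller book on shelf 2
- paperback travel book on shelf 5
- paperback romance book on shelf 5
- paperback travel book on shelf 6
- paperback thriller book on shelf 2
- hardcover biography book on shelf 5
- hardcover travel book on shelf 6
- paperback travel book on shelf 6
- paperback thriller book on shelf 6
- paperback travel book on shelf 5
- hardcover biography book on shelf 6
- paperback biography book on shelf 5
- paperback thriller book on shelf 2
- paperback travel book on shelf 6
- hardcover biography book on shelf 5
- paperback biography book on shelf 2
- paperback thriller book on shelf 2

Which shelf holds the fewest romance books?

Counts by shelf (restricted to romance books): shelf 2→1, shelf 5→1, shelf 6→0.
The minimum is 0, held uniquely by shelf 6.

shelf 6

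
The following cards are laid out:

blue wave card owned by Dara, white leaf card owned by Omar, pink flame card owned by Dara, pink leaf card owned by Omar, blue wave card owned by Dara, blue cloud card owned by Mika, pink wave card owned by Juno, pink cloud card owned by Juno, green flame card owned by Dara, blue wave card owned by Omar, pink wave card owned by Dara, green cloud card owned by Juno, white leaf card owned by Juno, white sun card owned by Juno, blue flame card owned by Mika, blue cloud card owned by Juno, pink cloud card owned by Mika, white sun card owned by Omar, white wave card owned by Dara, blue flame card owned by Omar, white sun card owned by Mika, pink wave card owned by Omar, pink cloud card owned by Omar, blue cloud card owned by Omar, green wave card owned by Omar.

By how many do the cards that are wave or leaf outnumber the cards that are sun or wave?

0

cards that are wave or leaf: 11.
cards that are sun or wave: 11.
11 − 11 = 0.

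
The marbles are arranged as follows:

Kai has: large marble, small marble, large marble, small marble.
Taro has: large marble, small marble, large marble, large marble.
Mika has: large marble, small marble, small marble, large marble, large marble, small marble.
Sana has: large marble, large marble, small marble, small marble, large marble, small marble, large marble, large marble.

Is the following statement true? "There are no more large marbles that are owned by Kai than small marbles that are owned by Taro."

False

Count of large marbles owned by Kai: 2.
Count of small marbles owned by Taro: 1.
The claim requires 2 ≤ 1, which does not hold.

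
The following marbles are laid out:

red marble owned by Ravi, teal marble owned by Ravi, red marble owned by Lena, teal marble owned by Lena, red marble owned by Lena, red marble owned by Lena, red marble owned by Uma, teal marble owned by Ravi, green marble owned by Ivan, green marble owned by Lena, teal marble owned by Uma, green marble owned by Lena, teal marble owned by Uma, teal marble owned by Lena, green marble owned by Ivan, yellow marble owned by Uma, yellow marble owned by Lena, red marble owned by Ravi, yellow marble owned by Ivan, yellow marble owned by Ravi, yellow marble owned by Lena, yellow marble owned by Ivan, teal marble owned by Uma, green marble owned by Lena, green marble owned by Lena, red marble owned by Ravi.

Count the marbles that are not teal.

19

Total marbles: 26; with the excluded value: 7; remaining 26 − 7 = 19.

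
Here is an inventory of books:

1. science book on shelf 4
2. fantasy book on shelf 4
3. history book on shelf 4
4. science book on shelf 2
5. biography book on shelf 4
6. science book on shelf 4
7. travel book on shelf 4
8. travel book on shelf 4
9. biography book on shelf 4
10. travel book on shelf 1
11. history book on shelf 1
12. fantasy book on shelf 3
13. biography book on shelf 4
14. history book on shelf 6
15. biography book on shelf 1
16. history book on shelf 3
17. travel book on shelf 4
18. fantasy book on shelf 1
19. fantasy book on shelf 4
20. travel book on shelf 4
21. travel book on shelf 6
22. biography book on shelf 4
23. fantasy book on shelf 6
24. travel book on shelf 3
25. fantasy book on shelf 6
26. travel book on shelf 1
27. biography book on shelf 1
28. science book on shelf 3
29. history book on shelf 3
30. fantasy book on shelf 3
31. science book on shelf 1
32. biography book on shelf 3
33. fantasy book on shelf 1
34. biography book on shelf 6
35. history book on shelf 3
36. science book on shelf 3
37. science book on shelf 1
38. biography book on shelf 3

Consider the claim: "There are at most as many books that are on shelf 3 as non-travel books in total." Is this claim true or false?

There are 10 books on shelf 3.
There are 30 non-travel books.
The claim requires 10 ≤ 30, which holds.

True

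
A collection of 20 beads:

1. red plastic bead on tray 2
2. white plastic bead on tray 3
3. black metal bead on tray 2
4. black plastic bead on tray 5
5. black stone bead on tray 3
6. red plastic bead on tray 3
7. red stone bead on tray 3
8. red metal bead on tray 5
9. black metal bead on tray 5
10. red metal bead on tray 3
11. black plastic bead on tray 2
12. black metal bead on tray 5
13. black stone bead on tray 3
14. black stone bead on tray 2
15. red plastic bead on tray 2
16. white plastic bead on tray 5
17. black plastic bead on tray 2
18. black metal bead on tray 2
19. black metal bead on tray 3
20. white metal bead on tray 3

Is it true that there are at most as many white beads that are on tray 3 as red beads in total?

white beads on tray 3: 2.
red beads: 6.
The claim requires 2 ≤ 6, which holds.

True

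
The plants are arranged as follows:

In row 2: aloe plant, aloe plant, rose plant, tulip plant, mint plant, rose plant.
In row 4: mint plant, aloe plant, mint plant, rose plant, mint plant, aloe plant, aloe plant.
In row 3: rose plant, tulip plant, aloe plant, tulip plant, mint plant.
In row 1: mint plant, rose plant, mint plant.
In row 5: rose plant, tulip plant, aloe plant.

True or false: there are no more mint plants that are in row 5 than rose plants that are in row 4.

True

mint plants in row 5: 0.
rose plants in row 4: 1.
The claim requires 0 ≤ 1, which holds.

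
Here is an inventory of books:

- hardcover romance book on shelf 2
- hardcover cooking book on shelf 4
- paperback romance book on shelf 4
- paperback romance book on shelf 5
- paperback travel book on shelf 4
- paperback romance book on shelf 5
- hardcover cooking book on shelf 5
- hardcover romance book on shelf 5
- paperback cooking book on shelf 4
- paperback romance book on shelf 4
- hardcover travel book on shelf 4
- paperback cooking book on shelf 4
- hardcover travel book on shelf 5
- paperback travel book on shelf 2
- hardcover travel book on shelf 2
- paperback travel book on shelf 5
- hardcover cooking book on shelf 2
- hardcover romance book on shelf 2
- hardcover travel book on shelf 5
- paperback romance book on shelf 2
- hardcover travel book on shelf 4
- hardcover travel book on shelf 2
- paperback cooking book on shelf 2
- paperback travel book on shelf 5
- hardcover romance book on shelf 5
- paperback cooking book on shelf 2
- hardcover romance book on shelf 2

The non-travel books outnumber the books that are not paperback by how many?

3

non-travel books: 17.
books that are not paperback: 14.
17 − 14 = 3.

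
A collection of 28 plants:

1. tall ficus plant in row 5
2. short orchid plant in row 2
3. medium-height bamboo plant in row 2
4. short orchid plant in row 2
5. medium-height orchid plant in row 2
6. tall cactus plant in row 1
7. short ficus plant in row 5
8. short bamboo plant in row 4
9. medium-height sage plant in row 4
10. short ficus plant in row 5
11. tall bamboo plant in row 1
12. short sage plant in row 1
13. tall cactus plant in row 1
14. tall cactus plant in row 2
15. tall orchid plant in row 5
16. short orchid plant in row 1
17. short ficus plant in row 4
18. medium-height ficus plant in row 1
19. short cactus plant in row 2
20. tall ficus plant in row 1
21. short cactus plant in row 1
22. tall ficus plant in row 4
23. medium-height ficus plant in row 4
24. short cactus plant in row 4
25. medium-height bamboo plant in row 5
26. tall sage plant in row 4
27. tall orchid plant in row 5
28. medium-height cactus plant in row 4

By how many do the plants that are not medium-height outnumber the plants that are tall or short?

0

plants that are not medium-height: 21.
plants that are tall or short: 21.
21 − 21 = 0.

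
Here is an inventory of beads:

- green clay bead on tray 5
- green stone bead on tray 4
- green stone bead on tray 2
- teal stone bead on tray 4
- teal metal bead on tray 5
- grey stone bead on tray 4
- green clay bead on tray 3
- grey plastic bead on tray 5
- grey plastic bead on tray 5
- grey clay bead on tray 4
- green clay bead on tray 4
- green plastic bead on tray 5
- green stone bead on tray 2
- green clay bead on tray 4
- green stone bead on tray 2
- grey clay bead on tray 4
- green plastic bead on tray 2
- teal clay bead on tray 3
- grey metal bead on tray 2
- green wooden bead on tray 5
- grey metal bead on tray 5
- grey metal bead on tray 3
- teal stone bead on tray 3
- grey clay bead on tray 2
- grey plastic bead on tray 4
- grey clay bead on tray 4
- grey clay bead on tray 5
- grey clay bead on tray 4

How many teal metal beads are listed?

1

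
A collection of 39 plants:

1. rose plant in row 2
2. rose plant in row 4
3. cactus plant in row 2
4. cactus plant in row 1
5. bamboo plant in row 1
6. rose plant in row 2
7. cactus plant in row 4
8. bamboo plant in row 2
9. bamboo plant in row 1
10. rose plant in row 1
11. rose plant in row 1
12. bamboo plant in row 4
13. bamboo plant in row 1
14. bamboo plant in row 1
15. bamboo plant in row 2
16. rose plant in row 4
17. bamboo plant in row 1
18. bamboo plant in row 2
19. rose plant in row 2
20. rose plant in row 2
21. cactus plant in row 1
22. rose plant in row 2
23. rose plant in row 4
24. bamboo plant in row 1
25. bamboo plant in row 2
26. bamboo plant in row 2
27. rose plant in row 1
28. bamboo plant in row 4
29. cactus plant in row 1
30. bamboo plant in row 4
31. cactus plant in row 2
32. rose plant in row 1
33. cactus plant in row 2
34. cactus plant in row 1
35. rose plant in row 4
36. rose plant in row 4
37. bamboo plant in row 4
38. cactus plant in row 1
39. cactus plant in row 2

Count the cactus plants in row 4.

1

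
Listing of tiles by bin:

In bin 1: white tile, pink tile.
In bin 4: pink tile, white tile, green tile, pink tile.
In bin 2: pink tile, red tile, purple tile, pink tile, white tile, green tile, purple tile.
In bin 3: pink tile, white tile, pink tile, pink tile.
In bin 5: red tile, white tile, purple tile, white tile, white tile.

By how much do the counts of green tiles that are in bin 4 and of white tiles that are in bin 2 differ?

green tiles in bin 4: 1. white tiles in bin 2: 1.
|1 − 1| = 1 − 1 = 0.

0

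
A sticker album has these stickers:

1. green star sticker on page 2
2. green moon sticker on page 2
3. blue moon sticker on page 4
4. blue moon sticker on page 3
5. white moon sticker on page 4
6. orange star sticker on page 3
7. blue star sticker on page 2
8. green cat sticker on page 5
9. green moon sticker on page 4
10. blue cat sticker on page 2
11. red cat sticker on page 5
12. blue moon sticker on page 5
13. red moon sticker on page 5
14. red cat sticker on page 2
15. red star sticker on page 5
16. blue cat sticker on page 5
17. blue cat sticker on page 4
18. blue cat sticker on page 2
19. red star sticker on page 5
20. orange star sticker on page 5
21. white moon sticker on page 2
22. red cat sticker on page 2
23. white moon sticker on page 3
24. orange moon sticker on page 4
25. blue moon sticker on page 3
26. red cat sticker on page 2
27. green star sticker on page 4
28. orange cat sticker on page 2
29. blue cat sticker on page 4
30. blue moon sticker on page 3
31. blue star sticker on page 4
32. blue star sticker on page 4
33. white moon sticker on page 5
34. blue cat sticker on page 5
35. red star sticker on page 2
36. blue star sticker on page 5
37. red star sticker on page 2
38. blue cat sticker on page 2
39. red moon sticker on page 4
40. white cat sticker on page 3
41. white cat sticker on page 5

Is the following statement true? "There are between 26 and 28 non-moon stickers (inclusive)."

There are 27 non-moon stickers.
The claim requires 26 ≤ 27 ≤ 28, which holds.

True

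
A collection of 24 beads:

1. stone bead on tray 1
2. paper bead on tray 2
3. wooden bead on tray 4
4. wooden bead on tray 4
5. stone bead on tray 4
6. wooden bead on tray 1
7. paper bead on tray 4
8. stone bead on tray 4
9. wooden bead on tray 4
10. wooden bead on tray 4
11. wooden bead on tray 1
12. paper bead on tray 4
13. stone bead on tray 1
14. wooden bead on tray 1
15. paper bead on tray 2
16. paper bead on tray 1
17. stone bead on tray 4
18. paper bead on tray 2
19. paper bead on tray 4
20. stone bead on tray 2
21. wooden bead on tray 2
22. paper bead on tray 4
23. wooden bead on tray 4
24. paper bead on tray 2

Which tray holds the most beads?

Counts by tray: tray 4→12, tray 2→6, tray 1→6.
The maximum is 12, held uniquely by tray 4.

tray 4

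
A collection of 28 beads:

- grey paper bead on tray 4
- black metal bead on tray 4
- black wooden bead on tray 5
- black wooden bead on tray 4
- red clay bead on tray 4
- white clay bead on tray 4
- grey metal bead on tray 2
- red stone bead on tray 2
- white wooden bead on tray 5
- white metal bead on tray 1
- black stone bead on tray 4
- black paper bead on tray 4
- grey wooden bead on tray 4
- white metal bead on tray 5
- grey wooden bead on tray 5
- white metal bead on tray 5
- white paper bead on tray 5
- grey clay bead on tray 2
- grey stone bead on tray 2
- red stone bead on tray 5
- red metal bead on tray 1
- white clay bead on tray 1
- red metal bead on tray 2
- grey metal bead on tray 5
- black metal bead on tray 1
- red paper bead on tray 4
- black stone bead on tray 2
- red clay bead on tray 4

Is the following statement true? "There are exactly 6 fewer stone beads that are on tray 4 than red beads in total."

|stone beads on tray 4| = 1.
|red beads| = 7.
The claim requires 7 − 1 (= 6) to equal 6, which holds.

True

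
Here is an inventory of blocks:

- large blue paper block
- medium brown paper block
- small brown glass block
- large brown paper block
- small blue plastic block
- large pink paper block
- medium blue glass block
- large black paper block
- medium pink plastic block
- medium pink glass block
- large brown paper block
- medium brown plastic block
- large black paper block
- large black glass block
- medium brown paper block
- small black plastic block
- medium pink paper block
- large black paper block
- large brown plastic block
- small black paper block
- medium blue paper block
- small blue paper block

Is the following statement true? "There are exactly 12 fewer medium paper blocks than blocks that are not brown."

False

|medium paper blocks| = 4.
|blocks that are not brown| = 15.
The claim requires 15 − 4 (= 11) to equal 12, which does not hold.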